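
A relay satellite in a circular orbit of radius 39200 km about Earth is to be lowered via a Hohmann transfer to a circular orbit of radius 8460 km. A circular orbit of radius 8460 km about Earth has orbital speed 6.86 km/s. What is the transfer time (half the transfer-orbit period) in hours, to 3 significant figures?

From the circular-orbit relation v² = μ/r at r = 8460 km: μ = v²r = (6.86)² × 8460 = 3.98124×10^5 km³/s².
Semi-major axis of the transfer orbit: a_t = (39200 + 8460)/2 = 23830 km.
By Kepler's third law the transfer-orbit period is T = 2π√(a_t³/μ), so t = T/2 = 18320 s.
Converting: 18320 s ÷ 3600 s/hour = 5.09 hours.

t = 5.09 hours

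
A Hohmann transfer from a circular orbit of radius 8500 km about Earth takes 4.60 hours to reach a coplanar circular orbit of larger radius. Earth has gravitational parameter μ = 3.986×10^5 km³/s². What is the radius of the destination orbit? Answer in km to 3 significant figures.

r₂ = 36100 km

Transfer time t = 4.60 hours = 16560 s, and t = π√(a_t³/μ).
So a_t = (μ t²/π²)^(1/3) = (3.986×10^5 × (16560)² / π²)^(1/3) = 22290 km.
Since a_t = (r₁ + r₂)/2, r₂ = 2a_t − r₁ = 2×22290 − 8500 = 36080 km.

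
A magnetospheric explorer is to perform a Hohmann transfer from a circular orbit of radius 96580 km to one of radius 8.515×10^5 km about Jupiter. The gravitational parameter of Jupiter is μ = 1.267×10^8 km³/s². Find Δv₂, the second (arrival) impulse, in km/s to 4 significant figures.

Δv₂ = 6.692 km/s

Transfer-ellipse semi-major axis a_t = (r₁ + r₂)/2 = (96580 + 8.515×10^5)/2 = 4.7404×10^5 km.
Circular speed at r = 8.515×10^5 km: v_c = √(μ/r) = 12.198 km/s.
Transfer-orbit speed at the same r (vis-viva, a = a_t): v_t = √[μ(2/r − 1/a_t)] = 5.5059 km/s.
Δv₂ = |v_t − v_c| = |5.5059 − 12.198| = 6.692 km/s.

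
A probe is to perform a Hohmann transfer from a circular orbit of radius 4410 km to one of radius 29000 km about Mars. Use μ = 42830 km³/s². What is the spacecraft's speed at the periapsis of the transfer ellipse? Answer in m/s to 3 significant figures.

v = 4110 m/s

Transfer-ellipse semi-major axis a_t = (r₁ + r₂)/2 = (4410 + 29000)/2 = 16705 km.
At periapsis, r = 4410 km.
Applying v² = μ(2/r − 1/a_t): v = 4.106 km/s.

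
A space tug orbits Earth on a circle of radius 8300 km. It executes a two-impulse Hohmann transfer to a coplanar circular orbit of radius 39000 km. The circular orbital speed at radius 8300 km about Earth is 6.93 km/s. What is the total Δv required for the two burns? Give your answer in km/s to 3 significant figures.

From the circular-orbit relation v² = μ/r at r = 8300 km: μ = v²r = (6.93)² × 8300 = 3.98607×10^5 km³/s².
Semi-major axis of the transfer orbit: a_t = (8300 + 39000)/2 = 23650 km.
At r₁ the circular-orbit speed is v₁ = √(μ/r₁) = 6.930 km/s.
On the transfer ellipse at r₁, vis-viva gives v_p = √[μ(2/r₁ − 1/a_t)] = 8.899 km/s.
First burn Δv₁ = |v_p − v₁| = 1.969 km/s.
Circular speed at r₂: v₂ = √(μ/r₂) = 3.197 km/s.
Transfer-orbit speed at r₂: v_a = √[μ(2/r₂ − 1/a_t)] = 1.894 km/s.
Second burn Δv₂ = |v₂ − v_a| = 1.303 km/s.
Δv = Δv₁ + Δv₂ = 1.969 + 1.303 = 3.272 km/s.

Δv = 3.27 km/s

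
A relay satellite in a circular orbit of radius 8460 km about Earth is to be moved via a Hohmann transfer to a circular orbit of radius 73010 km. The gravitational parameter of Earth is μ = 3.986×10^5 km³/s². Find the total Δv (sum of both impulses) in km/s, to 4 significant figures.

Semi-major axis of the transfer orbit: a_t = (8460 + 73010)/2 = 40735 km.
Circular speed at r₁: v₁ = √(μ/r₁) = √(3.986×10^5/8460) = 6.864 km/s.
Transfer-orbit speed at r₁ (v² = μ(2/r − 1/a)): v_p = √[μ(2/r₁ − 1/a_t)] = 9.189 km/s.
First burn Δv₁ = |v_p − v₁| = 2.325 km/s.
Circular speed at r₂: v₂ = √(μ/r₂) = 2.337 km/s.
Transfer-orbit speed at r₂: v_a = √[μ(2/r₂ − 1/a_t)] = 1.065 km/s.
Second burn Δv₂ = |v₂ − v_a| = 1.272 km/s.
Δv = Δv₁ + Δv₂ = 2.325 + 1.272 = 3.597 km/s.

Δv = 3.597 km/s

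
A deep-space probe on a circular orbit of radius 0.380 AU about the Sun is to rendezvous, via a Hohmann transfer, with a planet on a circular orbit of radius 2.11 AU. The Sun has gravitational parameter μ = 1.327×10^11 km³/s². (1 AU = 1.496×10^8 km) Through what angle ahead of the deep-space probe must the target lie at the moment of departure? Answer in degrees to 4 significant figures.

φ = 98.42°

In km: r₁ = 0.380 × 1.496×10^8 = 5.6848×10^7 km; r₂ = 2.11 × 1.496×10^8 = 3.15656×10^8 km.
Semi-major axis of the transfer orbit: a_t = (5.6848×10^7 + 3.15656×10^8)/2 = 1.86252×10^8 km.
The half-period of the transfer ellipse is t = π√(a_t³/μ) = 2.192×10^7 s.
Target angular speed ω₂ = √(μ/r₂³) = 6.496×10^-8 rad/s.
Angle swept by the target during transfer: ω₂·t = 1.4239 rad = 81.58°.
Arrival is 180° from departure on the ellipse, so φ = 180° − 81.58° = 98.42°.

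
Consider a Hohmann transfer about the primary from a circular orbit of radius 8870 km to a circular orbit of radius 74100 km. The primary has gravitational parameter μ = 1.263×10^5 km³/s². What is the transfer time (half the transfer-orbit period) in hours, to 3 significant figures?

Semi-major axis of the transfer orbit: a_t = (8870 + 74100)/2 = 41485 km.
Half the transfer-orbit period gives t = π√(a_t³/μ) = 74690 s.
Converting: 74690 s ÷ 3600 s/hour = 20.7 hours.

t = 20.7 hours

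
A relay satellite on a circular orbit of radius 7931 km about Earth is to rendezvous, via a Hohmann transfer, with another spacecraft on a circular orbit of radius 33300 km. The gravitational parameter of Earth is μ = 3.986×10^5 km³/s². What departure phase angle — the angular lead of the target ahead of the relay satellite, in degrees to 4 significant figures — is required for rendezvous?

Semi-major axis of the transfer orbit: a_t = (7931 + 33300)/2 = 20615.5 km.
The half-period of the transfer ellipse is t = π√(a_t³/μ) = 14729 s.
Target angular speed ω₂ = √(μ/r₂³) = 1.0390×10^-4 rad/s.
Angle swept by the target during transfer: ω₂·t = 1.5303 rad = 87.68°.
The relay satellite traverses 180° on the transfer ellipse, so the target must lead by 180° − 87.68° = 92.32°.

φ = 92.32°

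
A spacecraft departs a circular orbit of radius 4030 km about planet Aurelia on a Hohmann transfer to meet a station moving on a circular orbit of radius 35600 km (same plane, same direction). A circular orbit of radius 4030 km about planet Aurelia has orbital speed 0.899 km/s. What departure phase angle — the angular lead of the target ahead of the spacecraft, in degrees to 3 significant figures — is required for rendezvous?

φ = 105°

From the circular-orbit relation v² = μ/r at r = 4030 km: μ = v²r = (0.899)² × 4030 = 3257.05 km³/s².
The Hohmann ellipse has a_t = (r₁ + r₂)/2 = 19815 km.
The half-period of the transfer ellipse is t = π√(a_t³/μ) = 1.53543×10^5 s.
Target angular speed ω₂ = √(μ/r₂³) = 8.49644×10^-6 rad/s.
Angle swept by the target during transfer: ω₂·t = 1.3046 rad = 74.75°.
Arrival is 180° from departure on the ellipse, so φ = 180° − 74.75° = 105°.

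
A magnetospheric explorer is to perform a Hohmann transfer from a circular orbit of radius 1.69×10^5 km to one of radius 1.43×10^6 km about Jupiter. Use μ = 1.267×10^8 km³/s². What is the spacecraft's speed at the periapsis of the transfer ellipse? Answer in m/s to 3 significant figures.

Semi-major axis of the transfer orbit: a_t = (1.690×10^5 + 1.430×10^6)/2 = 7.995×10^5 km.
At periapsis, r = 1.690×10^5 km.
From the vis-viva equation, v = √[μ(2/r − 1/a_t)] = 36.62 km/s.

v = 36600 m/s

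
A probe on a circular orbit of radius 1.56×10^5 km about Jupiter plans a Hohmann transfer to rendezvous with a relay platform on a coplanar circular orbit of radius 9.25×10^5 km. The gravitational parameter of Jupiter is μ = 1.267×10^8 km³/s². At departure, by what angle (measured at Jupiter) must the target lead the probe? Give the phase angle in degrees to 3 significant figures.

The Hohmann ellipse has a_t = (r₁ + r₂)/2 = 5.405×10^5 km.
The half-period of the transfer ellipse is t = π√(a_t³/μ) = 1.1091×10^5 s.
Target angular speed ω₂ = √(μ/r₂³) = 1.2652×10^-5 rad/s.
Angle swept by the target during transfer: ω₂·t = 1.4032 rad = 80.40°.
The probe traverses 180° on the transfer ellipse, so the target must lead by 180° − 80.40° = 99.6°.

φ = 99.6°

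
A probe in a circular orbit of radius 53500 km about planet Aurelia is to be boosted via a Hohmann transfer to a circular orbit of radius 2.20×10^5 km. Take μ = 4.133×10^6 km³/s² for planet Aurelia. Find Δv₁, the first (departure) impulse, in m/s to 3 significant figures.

Semi-major axis of the transfer orbit: a_t = (53500 + 2.200×10^5)/2 = 1.3675×10^5 km.
On the circular orbit at r = 53500 km, v_c = √(μ/r) = 8.7893 km/s.
Vis-viva on the transfer ellipse at r = 53500 km gives v_t = √[μ(2/r − 1/a_t)] = 11.148 km/s.
Δv₁ = |v_t − v_c| = |11.148 − 8.7893| = 2.359 km/s.

Δv₁ = 2360 m/s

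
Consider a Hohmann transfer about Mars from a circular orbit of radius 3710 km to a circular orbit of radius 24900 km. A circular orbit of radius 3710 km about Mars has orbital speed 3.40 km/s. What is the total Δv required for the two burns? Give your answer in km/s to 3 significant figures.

From the circular-orbit relation v² = μ/r at r = 3710 km: μ = v²r = (3.40)² × 3710 = 42887.6 km³/s².
Transfer-ellipse semi-major axis a_t = (r₁ + r₂)/2 = (3710 + 24900)/2 = 14305 km.
At r₁ the circular-orbit speed is v₁ = √(μ/r₁) = 3.400 km/s.
Transfer-orbit speed at r₁ (vis-viva): v_p = √[μ(2/r₁ − 1/a_t)] = 4.486 km/s.
First burn Δv₁ = |v_p − v₁| = 1.086 km/s.
Circular speed at r₂: v₂ = √(μ/r₂) = 1.3124 km/s.
Transfer-orbit speed at r₂: v_a = √[μ(2/r₂ − 1/a_t)] = 0.66836 km/s.
Second burn Δv₂ = |v₂ − v_a| = 0.6440 km/s.
Total Δv = Δv₁ + Δv₂ = 1.730 km/s.

Δv = 1.73 km/s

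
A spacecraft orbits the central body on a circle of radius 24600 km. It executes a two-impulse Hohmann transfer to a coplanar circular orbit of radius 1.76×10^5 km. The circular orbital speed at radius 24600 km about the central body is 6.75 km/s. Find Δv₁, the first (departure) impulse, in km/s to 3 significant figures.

Δv₁ = 2.19 km/s

From the circular-orbit relation v² = μ/r at r = 24600 km: μ = v²r = (6.75)² × 24600 = 1.12084×10^6 km³/s².
The Hohmann ellipse has a_t = (r₁ + r₂)/2 = 1.003×10^5 km.
Circular speed at r = 24600 km: v_c = √(μ/r) = 6.750 km/s.
Transfer-orbit speed at the same r (vis-viva, a = a_t): v_t = √[μ(2/r − 1/a_t)] = 8.941 km/s.
Δv₁ = |v_t − v_c| = |8.941 − 6.750| = 2.191 km/s.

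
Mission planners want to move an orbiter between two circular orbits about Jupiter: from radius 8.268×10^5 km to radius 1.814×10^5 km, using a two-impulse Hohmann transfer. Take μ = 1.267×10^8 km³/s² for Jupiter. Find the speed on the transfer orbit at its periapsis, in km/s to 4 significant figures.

Semi-major axis of the transfer orbit: a_t = (8.268×10^5 + 1.814×10^5)/2 = 5.041×10^5 km.
At periapsis, r = 1.814×10^5 km.
Applying v² = μ(2/r − 1/a_t): v = 33.85 km/s.

v = 33.85 km/s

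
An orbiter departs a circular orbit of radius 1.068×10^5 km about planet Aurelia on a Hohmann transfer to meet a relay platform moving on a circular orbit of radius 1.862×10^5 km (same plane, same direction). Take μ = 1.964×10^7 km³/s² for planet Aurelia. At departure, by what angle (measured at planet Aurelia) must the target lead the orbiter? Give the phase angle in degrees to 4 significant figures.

φ = 54.38°

Transfer-ellipse semi-major axis a_t = (r₁ + r₂)/2 = (1.068×10^5 + 1.862×10^5)/2 = 1.465×10^5 km.
Transfer time t = π√(a_t³/μ) = 39750 s.
The target's mean motion on its circular orbit is ω₂ = √(μ/r₂³) = 5.5157×10^-5 rad/s.
Angle swept by the target during transfer: ω₂·t = 2.1925 rad = 125.62°.
Arrival is 180° from departure on the ellipse, so φ = 180° − 125.62° = 54.38°.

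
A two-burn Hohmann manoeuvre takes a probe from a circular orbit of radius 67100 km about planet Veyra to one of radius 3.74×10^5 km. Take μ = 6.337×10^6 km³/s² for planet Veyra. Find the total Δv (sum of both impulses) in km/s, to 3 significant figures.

Semi-major axis of the transfer orbit: a_t = (67100 + 3.740×10^5)/2 = 2.2055×10^5 km.
Circular speed at r₁: v₁ = √(μ/r₁) = √(6.337×10^6/67100) = 9.7181 km/s.
On the transfer ellipse at r₁, v² = μ(2/r − 1/a) gives v_p = √[μ(2/r₁ − 1/a_t)] = 12.655 km/s.
First burn Δv₁ = |v_p − v₁| = 2.937 km/s.
Circular speed at r₂: v₂ = √(μ/r₂) = 4.116 km/s.
Transfer-orbit speed at r₂: v_a = √[μ(2/r₂ − 1/a_t)] = 2.270 km/s.
Second burn Δv₂ = |v₂ − v_a| = 1.846 km/s.
Δv = Δv₁ + Δv₂ = 2.937 + 1.846 = 4.783 km/s.

Δv = 4.78 km/s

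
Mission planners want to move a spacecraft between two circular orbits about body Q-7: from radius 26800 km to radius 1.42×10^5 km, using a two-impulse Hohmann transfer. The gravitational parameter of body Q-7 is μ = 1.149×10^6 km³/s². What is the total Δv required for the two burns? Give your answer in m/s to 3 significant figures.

Δv = 3190 m/s

Semi-major axis of the transfer orbit: a_t = (26800 + 1.420×10^5)/2 = 84400 km.
Circular speed at r₁: v₁ = √(μ/r₁) = √(1.149×10^6/26800) = 6.548 km/s.
On the transfer ellipse at r₁, vis-viva gives v_p = √[μ(2/r₁ − 1/a_t)] = 8.493 km/s.
First burn Δv₁ = |v_p − v₁| = 1.945 km/s.
At r₂, v₂ = √(μ/r₂) = 2.845 km/s.
Transfer-orbit speed at r₂: v_a = √[μ(2/r₂ − 1/a_t)] = 1.603 km/s.
Second burn Δv₂ = |v₂ − v_a| = 1.242 km/s.
Δv = Δv₁ + Δv₂ = 1.945 + 1.242 = 3.187 km/s.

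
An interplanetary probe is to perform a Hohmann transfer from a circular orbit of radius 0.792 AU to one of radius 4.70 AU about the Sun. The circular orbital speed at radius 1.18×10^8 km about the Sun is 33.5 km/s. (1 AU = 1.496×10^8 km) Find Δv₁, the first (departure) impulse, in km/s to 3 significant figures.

From the circular-orbit relation v² = μ/r at r = 1.18×10^8 km: μ = v²r = (33.5)² × 1.18×10^8 = 1.32426×10^11 km³/s².
In km: r₁ = 0.792 × 1.496×10^8 = 1.184832×10^8 km; r₂ = 4.70 × 1.496×10^8 = 7.0312×10^8 km.
The Hohmann ellipse has a_t = (r₁ + r₂)/2 = 4.108016×10^8 km.
Circular speed at r = 1.184832×10^8 km: v_c = √(μ/r) = 33.43 km/s.
Transfer-orbit speed at the same r (vis-viva, a = a_t): v_t = √[μ(2/r − 1/a_t)] = 43.74 km/s.
Δv₁ = |v_t − v_c| = |43.74 − 33.43| = 10.31 km/s.

Δv₁ = 10.3 km/s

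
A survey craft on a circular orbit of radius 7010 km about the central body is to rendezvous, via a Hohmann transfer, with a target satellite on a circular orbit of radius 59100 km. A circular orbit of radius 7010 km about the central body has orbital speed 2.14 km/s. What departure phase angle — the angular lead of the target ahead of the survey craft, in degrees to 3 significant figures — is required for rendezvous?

From the circular-orbit relation v² = μ/r at r = 7010 km: μ = v²r = (2.14)² × 7010 = 32103.0 km³/s².
The Hohmann ellipse has a_t = (r₁ + r₂)/2 = 33055 km.
The half-period of the transfer ellipse is t = π√(a_t³/μ) = 1.054×10^5 s.
Target angular speed ω₂ = √(μ/r₂³) = 1.247×10^-5 rad/s.
Angle swept by the target during transfer: ω₂·t = 1.314 rad = 75.29°.
Arrival is 180° from departure on the ellipse, so φ = 180° − 75.29° = 105°.

φ = 105°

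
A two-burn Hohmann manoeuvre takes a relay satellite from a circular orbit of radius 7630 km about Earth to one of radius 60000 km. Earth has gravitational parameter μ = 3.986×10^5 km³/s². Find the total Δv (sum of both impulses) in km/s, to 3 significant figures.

Δv = 3.75 km/s

Semi-major axis of the transfer orbit: a_t = (7630 + 60000)/2 = 33815 km.
At r₁ the circular-orbit speed is v₁ = √(μ/r₁) = 7.228 km/s.
On the transfer ellipse at r₁, vis-viva gives v_p = √[μ(2/r₁ − 1/a_t)] = 9.628 km/s.
First burn Δv₁ = |v_p − v₁| = 2.400 km/s.
At r₂, v₂ = √(μ/r₂) = 2.577 km/s.
Transfer-orbit speed at r₂: v_a = √[μ(2/r₂ − 1/a_t)] = 1.224 km/s.
Second burn Δv₂ = |v₂ − v_a| = 1.353 km/s.
Total Δv = Δv₁ + Δv₂ = 3.753 km/s.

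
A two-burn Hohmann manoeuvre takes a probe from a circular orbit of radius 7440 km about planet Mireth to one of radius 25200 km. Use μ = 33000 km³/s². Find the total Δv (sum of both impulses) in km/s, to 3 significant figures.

Δv = 0.883 km/s

Transfer-ellipse semi-major axis a_t = (r₁ + r₂)/2 = (7440 + 25200)/2 = 16320 km.
Circular speed at r₁: v₁ = √(μ/r₁) = √(33000/7440) = 2.106 km/s.
Transfer-orbit speed at r₁ (vis-viva equation): v_p = √[μ(2/r₁ − 1/a_t)] = 2.617 km/s.
First burn Δv₁ = |v_p − v₁| = 0.5110 km/s.
Circular speed at r₂: v₂ = √(μ/r₂) = 1.14434 km/s.
Transfer-orbit speed at r₂: v_a = √[μ(2/r₂ − 1/a_t)] = 0.772651 km/s.
Second burn Δv₂ = |v₂ − v_a| = 0.3717 km/s.
Total Δv = Δv₁ + Δv₂ = 0.8827 km/s.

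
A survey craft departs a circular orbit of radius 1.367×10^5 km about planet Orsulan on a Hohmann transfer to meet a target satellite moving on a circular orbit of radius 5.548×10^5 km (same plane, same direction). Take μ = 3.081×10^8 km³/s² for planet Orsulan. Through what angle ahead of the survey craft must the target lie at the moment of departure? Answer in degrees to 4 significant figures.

The Hohmann ellipse has a_t = (r₁ + r₂)/2 = 3.4575×10^5 km.
The half-period of the transfer ellipse is t = π√(a_t³/μ) = 36387 s.
The target's mean motion on its circular orbit is ω₂ = √(μ/r₂³) = 4.2476×10^-5 rad/s.
Angle swept by the target during transfer: ω₂·t = 1.54557 rad = 88.55°.
The survey craft traverses 180° on the transfer ellipse, so the target must lead by 180° − 88.55° = 91.45°.

φ = 91.45°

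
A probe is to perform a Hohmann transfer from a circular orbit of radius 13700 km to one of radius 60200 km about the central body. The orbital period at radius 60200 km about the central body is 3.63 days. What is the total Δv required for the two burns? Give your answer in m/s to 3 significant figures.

From Kepler's third law T² = 4π²r³/μ at r = 60200 km, T = 3.63 days = 3.63 × 86400 s = 3.13632×10^5 s: μ = 4π²r³/T² = 87560.5 km³/s².
Semi-major axis of the transfer orbit: a_t = (13700 + 60200)/2 = 36950 km.
At r₁ the circular-orbit speed is v₁ = √(μ/r₁) = 2.5281 km/s.
Transfer-orbit speed at r₁ (vis-viva): v_p = √[μ(2/r₁ − 1/a_t)] = 3.2269 km/s.
First burn Δv₁ = |v_p − v₁| = 0.69880 km/s.
At r₂, v₂ = √(μ/r₂) = 1.20602 km/s.
Transfer-orbit speed at r₂: v_a = √[μ(2/r₂ − 1/a_t)] = 0.734360 km/s.
Second burn Δv₂ = |v₂ − v_a| = 0.47166 km/s.
Total Δv = Δv₁ + Δv₂ = 1.170 km/s.

Δv = 1170 m/s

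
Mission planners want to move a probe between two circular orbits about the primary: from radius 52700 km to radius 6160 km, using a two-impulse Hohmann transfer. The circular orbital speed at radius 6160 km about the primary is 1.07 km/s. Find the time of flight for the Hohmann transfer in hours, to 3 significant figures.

t = 52.5 hours

From the circular-orbit relation v² = μ/r at r = 6160 km: μ = v²r = (1.07)² × 6160 = 7052.58 km³/s².
Transfer-ellipse semi-major axis a_t = (r₁ + r₂)/2 = (52700 + 6160)/2 = 29430 km.
By Kepler's third law the transfer-orbit period is T = 2π√(a_t³/μ), so t = T/2 = 1.889×10^5 s.
Converting: 1.889×10^5 s ÷ 3600 s/hour = 52.5 hours.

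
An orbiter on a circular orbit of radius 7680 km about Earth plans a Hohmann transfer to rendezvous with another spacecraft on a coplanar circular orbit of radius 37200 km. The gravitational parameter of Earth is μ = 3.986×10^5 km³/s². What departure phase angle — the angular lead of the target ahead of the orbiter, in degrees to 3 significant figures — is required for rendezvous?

The Hohmann ellipse has a_t = (r₁ + r₂)/2 = 22440 km.
The half-period of the transfer ellipse is t = π√(a_t³/μ) = 16727 s.
The target's mean motion on its circular orbit is ω₂ = √(μ/r₂³) = 8.7994×10^-5 rad/s.
Angle swept by the target during transfer: ω₂·t = 1.4719 rad = 84.33°.
Arrival is 180° from departure on the ellipse, so φ = 180° − 84.33° = 95.7°.

φ = 95.7°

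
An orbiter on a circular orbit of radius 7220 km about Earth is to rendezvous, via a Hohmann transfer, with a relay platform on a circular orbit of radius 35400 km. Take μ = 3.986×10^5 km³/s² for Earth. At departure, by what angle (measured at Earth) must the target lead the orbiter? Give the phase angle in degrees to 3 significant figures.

The Hohmann ellipse has a_t = (r₁ + r₂)/2 = 21310 km.
Transfer time t = π√(a_t³/μ) = 15480 s.
The target's mean motion on its circular orbit is ω₂ = √(μ/r₂³) = 9.479×10^-5 rad/s.
Angle swept by the target during transfer: ω₂·t = 1.4673 rad = 84.07°.
The orbiter traverses 180° on the transfer ellipse, so the target must lead by 180° − 84.07° = 95.9°.

φ = 95.9°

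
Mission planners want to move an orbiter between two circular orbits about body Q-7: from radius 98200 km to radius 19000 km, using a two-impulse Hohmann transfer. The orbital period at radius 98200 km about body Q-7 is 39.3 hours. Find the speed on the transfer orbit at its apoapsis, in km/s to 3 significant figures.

From Kepler's third law T² = 4π²r³/μ at r = 98200 km, T = 39.3 hours = 39.3 × 3600 s = 1.4148×10^5 s: μ = 4π²r³/T² = 1.86769×10^6 km³/s².
Transfer-ellipse semi-major axis a_t = (r₁ + r₂)/2 = (98200 + 19000)/2 = 58600 km.
The apoapsis of the transfer ellipse is at r = 98200 km.
From the vis-viva equation, v = √[μ(2/r − 1/a_t)] = 2.483 km/s.

v = 2.48 km/s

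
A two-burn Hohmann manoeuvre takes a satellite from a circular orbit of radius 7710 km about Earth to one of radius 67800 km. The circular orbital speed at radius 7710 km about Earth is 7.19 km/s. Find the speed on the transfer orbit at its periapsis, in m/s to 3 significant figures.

From the circular-orbit relation v² = μ/r at r = 7710 km: μ = v²r = (7.19)² × 7710 = 3.98577×10^5 km³/s².
The Hohmann ellipse has a_t = (r₁ + r₂)/2 = 37755 km.
The periapsis of the transfer ellipse is at r = 7710 km.
Applying v² = μ(2/r − 1/a_t): v = 9.635 km/s.

v = 9640 m/s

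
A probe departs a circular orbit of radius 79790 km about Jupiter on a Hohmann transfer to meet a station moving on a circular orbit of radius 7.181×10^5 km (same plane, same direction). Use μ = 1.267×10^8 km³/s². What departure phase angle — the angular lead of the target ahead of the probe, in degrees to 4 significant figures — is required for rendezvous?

Semi-major axis of the transfer orbit: a_t = (79790 + 7.181×10^5)/2 = 3.98945×10^5 km.
The half-period of the transfer ellipse is t = π√(a_t³/μ) = 70330 s.
The target's mean motion on its circular orbit is ω₂ = √(μ/r₂³) = 1.850×10^-5 rad/s.
Angle swept by the target during transfer: ω₂·t = 1.301 rad = 74.54°.
The probe traverses 180° on the transfer ellipse, so the target must lead by 180° − 74.54° = 105.5°.

φ = 105.5°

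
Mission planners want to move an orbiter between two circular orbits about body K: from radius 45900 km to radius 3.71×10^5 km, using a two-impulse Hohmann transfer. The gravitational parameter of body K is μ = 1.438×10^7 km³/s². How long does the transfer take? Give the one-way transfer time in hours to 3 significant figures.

t = 21.9 hours

The Hohmann ellipse has a_t = (r₁ + r₂)/2 = 2.0845×10^5 km.
Transfer time t = π√(a_t³/μ) = π√((2.0845×10^5)³ / 1.438×10^7) = 78840 s.
Converting: 78840 s ÷ 3600 s/hour = 21.9 hours.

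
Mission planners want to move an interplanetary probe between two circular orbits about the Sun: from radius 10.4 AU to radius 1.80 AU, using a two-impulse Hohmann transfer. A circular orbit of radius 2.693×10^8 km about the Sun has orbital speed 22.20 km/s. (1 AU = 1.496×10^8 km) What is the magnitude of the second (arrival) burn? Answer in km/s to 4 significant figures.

Δv₂ = 6.787 km/s

From the circular-orbit relation v² = μ/r at r = 2.693×10^8 km: μ = v²r = (22.20)² × 2.693×10^8 = 1.32722×10^11 km³/s².
In km: r₁ = 10.4 × 1.496×10^8 = 1.55584×10^9 km; r₂ = 1.80 × 1.496×10^8 = 2.6928×10^8 km.
The Hohmann ellipse has a_t = (r₁ + r₂)/2 = 9.1256×10^8 km.
Circular speed at r = 2.6928×10^8 km: v_c = √(μ/r) = 22.201 km/s.
Vis-viva on the transfer ellipse at r = 2.6928×10^8 km gives v_t = √[μ(2/r − 1/a_t)] = 28.988 km/s.
Δv₂ = |v_t − v_c| = |28.988 − 22.201| = 6.787 km/s.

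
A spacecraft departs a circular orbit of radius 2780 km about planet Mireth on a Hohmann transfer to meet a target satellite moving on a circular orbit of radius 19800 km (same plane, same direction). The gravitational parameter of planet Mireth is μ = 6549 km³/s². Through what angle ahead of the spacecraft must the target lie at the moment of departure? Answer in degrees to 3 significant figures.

The Hohmann ellipse has a_t = (r₁ + r₂)/2 = 11290 km.
Transfer time t = π√(a_t³/μ) = 46570 s.
Target angular speed ω₂ = √(μ/r₂³) = 2.9046×10^-5 rad/s.
Angle swept by the target during transfer: ω₂·t = 1.35267 rad = 77.502°.
The spacecraft traverses 180° on the transfer ellipse, so the target must lead by 180° − 77.502° = 102°.

φ = 102°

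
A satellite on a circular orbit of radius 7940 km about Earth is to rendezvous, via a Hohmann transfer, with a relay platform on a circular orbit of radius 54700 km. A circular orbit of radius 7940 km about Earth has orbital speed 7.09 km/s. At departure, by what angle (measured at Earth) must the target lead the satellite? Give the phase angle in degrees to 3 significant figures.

From the circular-orbit relation v² = μ/r at r = 7940 km: μ = v²r = (7.09)² × 7940 = 3.99129×10^5 km³/s².
The Hohmann ellipse has a_t = (r₁ + r₂)/2 = 31320 km.
The half-period of the transfer ellipse is t = π√(a_t³/μ) = 27563 s.
Target angular speed ω₂ = √(μ/r₂³) = 4.9383×10^-5 rad/s.
Angle swept by the target during transfer: ω₂·t = 1.3611 rad = 77.99°.
Arrival is 180° from departure on the ellipse, so φ = 180° − 77.99° = 102°.

φ = 102°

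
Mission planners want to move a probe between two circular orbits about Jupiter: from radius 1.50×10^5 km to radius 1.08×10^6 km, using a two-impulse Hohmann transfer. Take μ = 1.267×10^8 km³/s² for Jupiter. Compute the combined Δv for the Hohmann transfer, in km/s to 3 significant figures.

Semi-major axis of the transfer orbit: a_t = (1.500×10^5 + 1.080×10^6)/2 = 6.150×10^5 km.
At r₁ the circular-orbit speed is v₁ = √(μ/r₁) = 29.063 km/s.
On the transfer ellipse at r₁, vis-viva gives v_p = √[μ(2/r₁ − 1/a_t)] = 38.514 km/s.
First burn Δv₁ = |v_p − v₁| = 9.451 km/s.
Circular speed at r₂: v₂ = √(μ/r₂) = 10.831 km/s.
Transfer-orbit speed at r₂: v_a = √[μ(2/r₂ − 1/a_t)] = 5.3491 km/s.
Second burn Δv₂ = |v₂ − v_a| = 5.482 km/s.
Δv = Δv₁ + Δv₂ = 9.451 + 5.482 = 14.93 km/s.

Δv = 14.9 km/s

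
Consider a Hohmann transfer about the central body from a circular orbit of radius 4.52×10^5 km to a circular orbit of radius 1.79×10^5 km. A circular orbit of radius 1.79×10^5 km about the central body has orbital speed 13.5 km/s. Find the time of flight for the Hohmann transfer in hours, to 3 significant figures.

From the circular-orbit relation v² = μ/r at r = 1.79×10^5 km: μ = v²r = (13.5)² × 1.79×10^5 = 3.26228×10^7 km³/s².
The Hohmann ellipse has a_t = (r₁ + r₂)/2 = 3.155×10^5 km.
By Kepler's third law the transfer-orbit period is T = 2π√(a_t³/μ), so t = T/2 = 97470 s.
Converting: 97470 s ÷ 3600 s/hour = 27.1 hours.

t = 27.1 hours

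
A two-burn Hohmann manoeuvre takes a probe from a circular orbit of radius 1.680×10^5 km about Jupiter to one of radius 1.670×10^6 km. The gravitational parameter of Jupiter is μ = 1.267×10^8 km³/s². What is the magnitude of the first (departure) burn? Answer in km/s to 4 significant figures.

Δv₁ = 9.558 km/s

The Hohmann ellipse has a_t = (r₁ + r₂)/2 = 9.190×10^5 km.
On the circular orbit at r = 1.680×10^5 km, v_c = √(μ/r) = 27.462 km/s.
Vis-viva on the transfer ellipse at r = 1.680×10^5 km gives v_t = √[μ(2/r − 1/a_t)] = 37.020 km/s.
Δv₁ = |v_t − v_c| = |37.020 − 27.462| = 9.558 km/s.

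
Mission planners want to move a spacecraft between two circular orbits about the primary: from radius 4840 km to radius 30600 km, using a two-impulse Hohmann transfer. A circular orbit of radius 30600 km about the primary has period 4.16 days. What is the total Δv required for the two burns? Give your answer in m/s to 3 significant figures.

Δv = 678 m/s

From Kepler's third law T² = 4π²r³/μ at r = 30600 km, T = 4.16 days = 4.16 × 86400 s = 3.59424×10^5 s: μ = 4π²r³/T² = 8756.08 km³/s².
Transfer-ellipse semi-major axis a_t = (r₁ + r₂)/2 = (4840 + 30600)/2 = 17720 km.
At r₁ the circular-orbit speed is v₁ = √(μ/r₁) = 1.34503 km/s.
On the transfer ellipse at r₁, vis-viva gives v_p = √[μ(2/r₁ − 1/a_t)] = 1.76751 km/s.
First burn Δv₁ = |v_p − v₁| = 0.42248 km/s.
At r₂, v₂ = √(μ/r₂) = 0.53493 km/s.
Transfer-orbit speed at r₂: v_a = √[μ(2/r₂ − 1/a_t)] = 0.27957 km/s.
Second burn Δv₂ = |v₂ − v_a| = 0.25536 km/s.
Total Δv = Δv₁ + Δv₂ = 0.6778 km/s.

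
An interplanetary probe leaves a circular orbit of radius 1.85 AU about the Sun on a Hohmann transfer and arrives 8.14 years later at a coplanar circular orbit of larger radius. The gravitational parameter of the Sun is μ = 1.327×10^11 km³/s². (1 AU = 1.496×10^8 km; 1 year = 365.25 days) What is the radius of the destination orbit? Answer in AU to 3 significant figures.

In km: r₁ = 1.85 × 1.496×10^8 = 2.7676×10^8 km.
Transfer time t = 8.14 years × 365.25 × 86400 s = 2.56878864×10^8 s, and t = π√(a_t³/μ).
So a_t = (μ t²/π²)^(1/3) = (1.327×10^11 × (2.56878864×10^8)² / π²)^(1/3) = 9.6090×10^8 km.
Since a_t = (r₁ + r₂)/2, r₂ = 2a_t − r₁ = 2×9.6090×10^8 − 2.7676×10^8 = 1.64504×10^9 km.
In AU: r₂ = 1.64504×10^9 / 1.496×10^8 = 11.0 AU.

r₂ = 11.0 AU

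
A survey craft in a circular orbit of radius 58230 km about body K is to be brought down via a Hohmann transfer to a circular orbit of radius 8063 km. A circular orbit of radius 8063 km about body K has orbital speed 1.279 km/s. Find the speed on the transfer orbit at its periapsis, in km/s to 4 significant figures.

From the circular-orbit relation v² = μ/r at r = 8063 km: μ = v²r = (1.279)² × 8063 = 13189.8 km³/s².
The Hohmann ellipse has a_t = (r₁ + r₂)/2 = 33146.5 km.
At periapsis, r = 8063 km.
From the vis-viva equation, v = √[μ(2/r − 1/a_t)] = 1.695 km/s.

v = 1.695 km/s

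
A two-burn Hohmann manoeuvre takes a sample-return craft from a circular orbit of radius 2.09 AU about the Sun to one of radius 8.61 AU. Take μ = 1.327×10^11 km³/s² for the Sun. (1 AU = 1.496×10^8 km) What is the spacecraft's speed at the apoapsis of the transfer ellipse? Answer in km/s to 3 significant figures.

In km: r₁ = 2.09 × 1.496×10^8 = 3.12664×10^8 km; r₂ = 8.61 × 1.496×10^8 = 1.288056×10^9 km.
Semi-major axis of the transfer orbit: a_t = (3.12664×10^8 + 1.288056×10^9)/2 = 8.0036×10^8 km.
At apoapsis, r = 1.288056×10^9 km.
Vis-viva: v = √[μ(2/r − 1/a_t)] = √[1.327×10^11 × (2/1.288056×10^9 − 1/8.0036×10^8)] = 6.344 km/s.

v = 6.34 km/s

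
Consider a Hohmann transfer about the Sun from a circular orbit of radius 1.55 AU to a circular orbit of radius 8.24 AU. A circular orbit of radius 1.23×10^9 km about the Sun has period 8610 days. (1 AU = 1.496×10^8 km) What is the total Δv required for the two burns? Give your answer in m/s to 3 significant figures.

Δv = 11700 m/s

From Kepler's third law T² = 4π²r³/μ at r = 1.23×10^9 km, T = 8610 days = 8610 × 86400 s = 7.43904×10^8 s: μ = 4π²r³/T² = 1.32752×10^11 km³/s².
In km: r₁ = 1.55 × 1.496×10^8 = 2.3188×10^8 km; r₂ = 8.24 × 1.496×10^8 = 1.232704×10^9 km.
Semi-major axis of the transfer orbit: a_t = (2.3188×10^8 + 1.232704×10^9)/2 = 7.32292×10^8 km.
Circular speed at r₁: v₁ = √(μ/r₁) = √(1.32752×10^11/2.3188×10^8) = 23.9270 km/s.
On the transfer ellipse at r₁, v² = μ(2/r − 1/a) gives v_p = √[μ(2/r₁ − 1/a_t)] = 31.0439 km/s.
First burn Δv₁ = |v_p − v₁| = 7.1169 km/s.
Circular speed at r₂: v₂ = √(μ/r₂) = 10.3775 km/s.
Transfer-orbit speed at r₂: v_a = √[μ(2/r₂ − 1/a_t)] = 5.83957 km/s.
Second burn Δv₂ = |v₂ − v_a| = 4.5379 km/s.
Δv = Δv₁ + Δv₂ = 7.1169 + 4.5379 = 11.65 km/s.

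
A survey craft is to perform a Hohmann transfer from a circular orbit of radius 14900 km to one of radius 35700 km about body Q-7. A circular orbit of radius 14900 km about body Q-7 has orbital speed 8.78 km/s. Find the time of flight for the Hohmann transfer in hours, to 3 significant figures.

From the circular-orbit relation v² = μ/r at r = 14900 km: μ = v²r = (8.78)² × 14900 = 1.14862×10^6 km³/s².
Semi-major axis of the transfer orbit: a_t = (14900 + 35700)/2 = 25300 km.
Transfer time t = π√(a_t³/μ) = π√((25300)³ / 1.14862×10^6) = 11800 s.
Converting: 11800 s ÷ 3600 s/hour = 3.28 hours.

t = 3.28 hours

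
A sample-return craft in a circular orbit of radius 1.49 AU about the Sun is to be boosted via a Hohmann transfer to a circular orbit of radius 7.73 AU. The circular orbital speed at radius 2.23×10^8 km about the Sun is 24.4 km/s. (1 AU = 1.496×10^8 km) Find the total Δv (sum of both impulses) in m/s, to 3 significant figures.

Δv = 11800 m/s

From the circular-orbit relation v² = μ/r at r = 2.23×10^8 km: μ = v²r = (24.4)² × 2.23×10^8 = 1.32765×10^11 km³/s².
In km: r₁ = 1.49 × 1.496×10^8 = 2.22904×10^8 km; r₂ = 7.73 × 1.496×10^8 = 1.156408×10^9 km.
Transfer-ellipse semi-major axis a_t = (r₁ + r₂)/2 = (2.22904×10^8 + 1.156408×10^9)/2 = 6.89656×10^8 km.
At r₁ the circular-orbit speed is v₁ = √(μ/r₁) = 24.4053 km/s.
On the transfer ellipse at r₁, v² = μ(2/r − 1/a) gives v_p = √[μ(2/r₁ − 1/a_t)] = 31.6026 km/s.
First burn Δv₁ = |v_p − v₁| = 7.197 km/s.
Circular speed at r₂: v₂ = √(μ/r₂) = 10.715 km/s.
Transfer-orbit speed at r₂: v_a = √[μ(2/r₂ − 1/a_t)] = 6.0916 km/s.
Second burn Δv₂ = |v₂ − v_a| = 4.623 km/s.
Total Δv = Δv₁ + Δv₂ = 11.82 km/s.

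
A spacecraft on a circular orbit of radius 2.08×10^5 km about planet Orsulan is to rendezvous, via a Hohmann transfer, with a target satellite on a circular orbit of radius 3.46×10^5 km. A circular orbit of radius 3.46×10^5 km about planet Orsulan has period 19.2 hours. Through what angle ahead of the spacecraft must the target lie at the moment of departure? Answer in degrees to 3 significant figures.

From Kepler's third law T² = 4π²r³/μ at r = 3.46×10^5 km, T = 19.2 hours = 19.2 × 3600 s = 69120 s: μ = 4π²r³/T² = 3.42279×10^8 km³/s².
Transfer-ellipse semi-major axis a_t = (r₁ + r₂)/2 = (2.080×10^5 + 3.460×10^5)/2 = 2.770×10^5 km.
Transfer time t = π√(a_t³/μ) = 24756 s.
The target's mean motion on its circular orbit is ω₂ = √(μ/r₂³) = 9.0903×10^-5 rad/s.
Angle swept by the target during transfer: ω₂·t = 2.250 rad = 128.9°.
The spacecraft traverses 180° on the transfer ellipse, so the target must lead by 180° − 128.9° = 51.1°.

φ = 51.1°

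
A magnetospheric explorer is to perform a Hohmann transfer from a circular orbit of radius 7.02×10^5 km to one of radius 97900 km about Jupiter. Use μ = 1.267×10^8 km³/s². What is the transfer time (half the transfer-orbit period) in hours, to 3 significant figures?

The Hohmann ellipse has a_t = (r₁ + r₂)/2 = 3.9995×10^5 km.
By Kepler's third law the transfer-orbit period is T = 2π√(a_t³/μ), so t = T/2 = 70590 s.
Converting: 70590 s ÷ 3600 s/hour = 19.6 hours.

t = 19.6 hours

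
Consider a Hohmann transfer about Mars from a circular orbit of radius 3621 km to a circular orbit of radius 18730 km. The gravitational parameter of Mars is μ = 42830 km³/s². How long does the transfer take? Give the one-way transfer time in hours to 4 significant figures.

t = 4.982 hours

The Hohmann ellipse has a_t = (r₁ + r₂)/2 = 11175.5 km.
By Kepler's third law the transfer-orbit period is T = 2π√(a_t³/μ), so t = T/2 = 17934 s.
Converting: 17934 s ÷ 3600 s/hour = 4.982 hours.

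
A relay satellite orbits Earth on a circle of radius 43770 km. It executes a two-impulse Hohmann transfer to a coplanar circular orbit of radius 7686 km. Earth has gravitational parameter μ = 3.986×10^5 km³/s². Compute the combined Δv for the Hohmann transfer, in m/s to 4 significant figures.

Δv = 3560 m/s

Semi-major axis of the transfer orbit: a_t = (43770 + 7686)/2 = 25728 km.
At r₁ the circular-orbit speed is v₁ = √(μ/r₁) = 3.0177 km/s.
On the transfer ellipse at r₁, v² = μ(2/r − 1/a) gives v_a = √[μ(2/r₁ − 1/a_t)] = 1.6494 km/s.
First burn Δv₁ = |v_a − v₁| = 1.368 km/s.
At r₂, v₂ = √(μ/r₂) = 7.201 km/s.
Transfer-orbit speed at r₂: v_p = √[μ(2/r₂ − 1/a_t)] = 9.393 km/s.
Second burn Δv₂ = |v₂ − v_p| = 2.192 km/s.
Total Δv = Δv₁ + Δv₂ = 3.560 km/s.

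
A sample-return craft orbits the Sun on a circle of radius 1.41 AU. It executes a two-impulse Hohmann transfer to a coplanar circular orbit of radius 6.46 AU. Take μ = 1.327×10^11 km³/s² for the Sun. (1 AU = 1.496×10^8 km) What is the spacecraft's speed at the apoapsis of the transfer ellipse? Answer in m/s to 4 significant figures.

In km: r₁ = 1.41 × 1.496×10^8 = 2.10936×10^8 km; r₂ = 6.46 × 1.496×10^8 = 9.66416×10^8 km.
Transfer-ellipse semi-major axis a_t = (r₁ + r₂)/2 = (2.10936×10^8 + 9.66416×10^8)/2 = 5.88676×10^8 km.
The apoapsis of the transfer ellipse is at r = 9.66416×10^8 km.
From the vis-viva equation, v = √[μ(2/r − 1/a_t)] = 7.014 km/s.

v = 7014 m/s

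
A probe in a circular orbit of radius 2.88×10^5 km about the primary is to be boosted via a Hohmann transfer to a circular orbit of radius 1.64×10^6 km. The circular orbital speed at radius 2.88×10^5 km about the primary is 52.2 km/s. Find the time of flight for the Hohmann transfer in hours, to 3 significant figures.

From the circular-orbit relation v² = μ/r at r = 2.88×10^5 km: μ = v²r = (52.2)² × 2.88×10^5 = 7.84754×10^8 km³/s².
The Hohmann ellipse has a_t = (r₁ + r₂)/2 = 9.640×10^5 km.
Transfer time t = π√(a_t³/μ) = π√((9.640×10^5)³ / 7.84754×10^8) = 1.061×10^5 s.
Converting: 1.061×10^5 s ÷ 3600 s/hour = 29.5 hours.

t = 29.5 hours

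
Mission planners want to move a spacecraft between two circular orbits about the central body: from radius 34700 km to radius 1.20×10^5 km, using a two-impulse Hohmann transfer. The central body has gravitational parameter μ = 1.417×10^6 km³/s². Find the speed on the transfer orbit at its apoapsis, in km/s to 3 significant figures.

Transfer-ellipse semi-major axis a_t = (r₁ + r₂)/2 = (34700 + 1.200×10^5)/2 = 77350 km.
The apoapsis of the transfer ellipse is at r = 1.200×10^5 km.
Vis-viva: v = √[μ(2/r − 1/a_t)] = √[1.417×10^6 × (2/1.200×10^5 − 1/77350)] = 2.302 km/s.

v = 2.30 km/s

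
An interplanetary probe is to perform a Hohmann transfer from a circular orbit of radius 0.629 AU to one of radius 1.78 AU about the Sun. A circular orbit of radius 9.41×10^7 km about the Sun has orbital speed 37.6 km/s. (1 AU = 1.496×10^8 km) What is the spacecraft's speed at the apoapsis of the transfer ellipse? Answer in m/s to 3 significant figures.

From the circular-orbit relation v² = μ/r at r = 9.41×10^7 km: μ = v²r = (37.6)² × 9.41×10^7 = 1.33035×10^11 km³/s².
In km: r₁ = 0.629 × 1.496×10^8 = 9.40984×10^7 km; r₂ = 1.78 × 1.496×10^8 = 2.66288×10^8 km.
The Hohmann ellipse has a_t = (r₁ + r₂)/2 = 1.801932×10^8 km.
The apoapsis of the transfer ellipse is at r = 2.66288×10^8 km.
Applying v² = μ(2/r − 1/a_t): v = 16.15 km/s.

v = 16200 m/s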